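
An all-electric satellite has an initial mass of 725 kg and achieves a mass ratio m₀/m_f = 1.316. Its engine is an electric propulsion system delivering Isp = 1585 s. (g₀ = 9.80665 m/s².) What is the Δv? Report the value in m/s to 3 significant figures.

Δv ≈ 4270 m/s

v_e = Isp · g₀ = 1585 × 9.80665 = 15543.5 m/s.
Δv = v_e · ln(1.316) = 15543.5 × 0.2746 ≈ 4268.2 m/s.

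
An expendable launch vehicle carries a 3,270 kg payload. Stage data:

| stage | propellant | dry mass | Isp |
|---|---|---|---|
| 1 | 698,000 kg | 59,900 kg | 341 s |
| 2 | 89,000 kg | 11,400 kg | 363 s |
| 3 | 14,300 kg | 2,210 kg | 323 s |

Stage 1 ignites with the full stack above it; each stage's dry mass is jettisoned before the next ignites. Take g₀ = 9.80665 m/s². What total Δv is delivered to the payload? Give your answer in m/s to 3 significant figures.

Δv ≈ 14200 m/s

Ignition mass of stage 1 = 698,000+59,900 + 89,000+11,400 + 14,300+2,210 + 3,270 = 878,080 kg.
Stage 1: m₀ = 878,080 kg, m_f = 878,080 − 698,000 = 180,080 kg; Δv = 341×9.80665×ln(4.876) = 3344.1×1.5843 ≈ 5298 m/s.
Stage 2: m₀ = 120,180 kg, m_f = 120,180 − 89,000 = 31,180 kg; Δv = 363×9.80665×ln(3.854) = 3559.8×1.3492 ≈ 4803 m/s.
Stage 3: m₀ = 19,780 kg, m_f = 19,780 − 14,300 = 5,480 kg; Δv = 323×9.80665×ln(3.609) = 3167.5×1.2836 ≈ 4066 m/s.
Total Δv = 5298 + 4803 + 4066 = 14167 m/s.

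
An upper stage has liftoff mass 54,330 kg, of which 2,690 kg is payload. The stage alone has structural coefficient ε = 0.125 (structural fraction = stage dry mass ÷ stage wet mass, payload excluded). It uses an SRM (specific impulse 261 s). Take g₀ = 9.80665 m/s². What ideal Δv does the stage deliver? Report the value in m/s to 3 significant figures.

Δv ≈ 4560 m/s

Stage wet mass = m₀ − payload = 54,330 − 2,690 = 51,640 kg.
Stage dry mass = ε × stage wet mass = 0.125 × 51,640 = 6,455 kg.
Burnout mass m_f = stage dry + payload = 6,455 + 2,690 = 9,145 kg.
v_e = Isp · g₀ = 261 × 9.80665 = 2559.5 m/s.
Δv = v_e · ln(54,330/9,145) = 2559.5 × ln(5.941) = 2559.5 × 1.7819 ≈ 4561 m/s.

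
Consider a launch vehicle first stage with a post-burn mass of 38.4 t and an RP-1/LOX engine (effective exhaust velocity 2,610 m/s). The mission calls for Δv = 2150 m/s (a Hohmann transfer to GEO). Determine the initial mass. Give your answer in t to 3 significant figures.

initial mass ≈ 87.5 t

m₀/m_f = exp(Δv / v_e) = exp(2150 / 2610.0) = exp(0.8238) = 2.2790.
m₀ = m_f × 2.2790 = 38.4 × 2.2790 = 87.5136 t.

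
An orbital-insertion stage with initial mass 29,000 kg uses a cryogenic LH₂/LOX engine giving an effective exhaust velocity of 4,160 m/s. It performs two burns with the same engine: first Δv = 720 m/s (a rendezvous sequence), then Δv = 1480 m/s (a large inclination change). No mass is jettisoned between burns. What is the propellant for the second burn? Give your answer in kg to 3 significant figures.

After the first burn: m = 29000 × exp(−720/4160.0) = 29000 × 0.84107 = 24,391 kg.
After the second burn: m = 24,391 × exp(−1480/4160.0) = 24,391 × 0.70063 = 17,089.1 kg.
Second-burn propellant = 24,391 − 17,089.1 = 7,301.9 kg.

propellant for the second burn ≈ 7300 kg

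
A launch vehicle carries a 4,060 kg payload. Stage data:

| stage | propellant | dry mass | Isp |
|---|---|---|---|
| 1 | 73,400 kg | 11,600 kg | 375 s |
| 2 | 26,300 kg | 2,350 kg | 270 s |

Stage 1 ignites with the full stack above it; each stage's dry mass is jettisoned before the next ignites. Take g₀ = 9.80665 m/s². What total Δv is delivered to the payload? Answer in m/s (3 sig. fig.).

Δv ≈ 7910 m/s

Ignition mass of stage 1 = 73,400+11,600 + 26,300+2,350 + 4,060 = 117,710 kg.
Stage 1: m₀ = 117,710 kg, m_f = 117,710 − 73,400 = 44,310 kg; Δv = 375×9.80665×ln(2.657) = 3677.5×0.9770 ≈ 3593 m/s.
Stage 2: m₀ = 32,710 kg, m_f = 32,710 − 26,300 = 6,410 kg; Δv = 270×9.80665×ln(5.103) = 2647.8×1.6298 ≈ 4315 m/s.
Total Δv = 3593 + 4315 = 7908 m/s.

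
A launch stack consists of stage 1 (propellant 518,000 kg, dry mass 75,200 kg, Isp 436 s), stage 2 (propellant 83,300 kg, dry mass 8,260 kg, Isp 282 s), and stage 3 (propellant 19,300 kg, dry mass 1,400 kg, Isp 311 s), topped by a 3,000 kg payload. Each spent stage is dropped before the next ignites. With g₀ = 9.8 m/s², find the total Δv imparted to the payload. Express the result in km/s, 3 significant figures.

Ignition mass of stage 1 = 518,000+75,200 + 83,300+8,260 + 19,300+1,400 + 3,000 = 708,460 kg.
Stage 1: m₀ = 708,460 kg, m_f = 708,460 − 518,000 = 190,460 kg; Δv = 436×9.8×ln(3.72) = 4272.8×1.3137 ≈ 5613 m/s.
Stage 2: m₀ = 115,260 kg, m_f = 115,260 − 83,300 = 31,960 kg; Δv = 282×9.8×ln(3.606) = 2763.6×1.2827 ≈ 3545 m/s.
Stage 3: m₀ = 23,700 kg, m_f = 23,700 − 19,300 = 4,400 kg; Δv = 311×9.8×ln(5.386) = 3047.8×1.6839 ≈ 5132 m/s.
Total Δv = 5613 + 3545 + 5132 = 14290 m/s.

Δv ≈ 14.3 km/s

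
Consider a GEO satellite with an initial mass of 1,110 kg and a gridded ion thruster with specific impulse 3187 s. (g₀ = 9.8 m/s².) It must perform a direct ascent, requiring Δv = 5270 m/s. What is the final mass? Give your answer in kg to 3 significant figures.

final mass ≈ 938 kg

v_e = Isp · g₀ = 3187 × 9.8 = 31232.6 m/s.
m₀/m_f = exp(Δv / v_e) = exp(5270 / 31232.6) = exp(0.1687) = 1.1838.
m_f = m₀ / 1.1838 = 1,110 / 1.1838 = 937.658 kg.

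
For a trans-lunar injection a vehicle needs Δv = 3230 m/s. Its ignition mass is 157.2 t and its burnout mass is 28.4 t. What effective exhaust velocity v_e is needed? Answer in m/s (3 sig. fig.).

ln(m₀/m_f) = ln(157200/28400) = ln(5.535) = 1.7111.
v_e = Δv / ln(m₀/m_f) = 3230 / 1.7111 = 1887.6 m/s.

v_e ≈ 1890 m/s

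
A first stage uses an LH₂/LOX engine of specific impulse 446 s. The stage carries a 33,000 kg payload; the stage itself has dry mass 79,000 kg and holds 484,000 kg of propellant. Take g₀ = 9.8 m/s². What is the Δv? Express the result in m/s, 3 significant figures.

v_e = Isp · g₀ = 446 × 9.8 = 4370.8 m/s.
m₀ = payload + dry + propellant = 33,000 + 79,000 + 484,000 = 596,000 kg.
m_f = payload + dry = 33,000 + 79,000 = 112,000 kg.
From the ideal rocket equation, Δv = v_e · ln(m₀/m_f) = 4370.8 × ln(5.321) = 4370.8 × 1.6717 ≈ 7306.8 m/s.

Δv ≈ 7310 m/s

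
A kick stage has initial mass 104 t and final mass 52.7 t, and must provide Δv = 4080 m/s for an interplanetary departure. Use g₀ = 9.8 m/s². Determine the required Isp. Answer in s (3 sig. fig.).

ln(m₀/m_f) = ln(104000/52700) = ln(1.973) = 0.6798.
By the Tsiolkovsky rocket equation, v_e = Δv / ln(m₀/m_f) = 4080 / 0.6798 = 6002.0 m/s.
Isp = v_e / g₀ = 6002.0 / 9.8 = 612.4 s.

Isp ≈ 612 s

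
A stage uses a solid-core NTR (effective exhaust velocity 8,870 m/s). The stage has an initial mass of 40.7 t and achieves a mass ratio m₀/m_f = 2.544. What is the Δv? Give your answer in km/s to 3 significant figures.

From the ideal rocket equation, Δv = v_e · ln(2.544) = 8870.0 × 0.9337 ≈ 8282.3 m/s.

Δv ≈ 8.28 km/s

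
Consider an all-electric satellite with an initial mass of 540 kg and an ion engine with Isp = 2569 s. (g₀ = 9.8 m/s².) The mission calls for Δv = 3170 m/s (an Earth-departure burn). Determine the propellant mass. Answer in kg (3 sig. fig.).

v_e = Isp · g₀ = 2569 × 9.8 = 25176.2 m/s.
By the Tsiolkovsky rocket equation, m₀/m_f = exp(Δv / v_e) = exp(3170 / 25176.2) = exp(0.1259) = 1.1342.
m_f = 540 / 1.1342 = 476.107 kg, so propellant = m₀ − m_f = 540 − 476.107 = 63.893 kg.

propellant mass ≈ 63.9 kg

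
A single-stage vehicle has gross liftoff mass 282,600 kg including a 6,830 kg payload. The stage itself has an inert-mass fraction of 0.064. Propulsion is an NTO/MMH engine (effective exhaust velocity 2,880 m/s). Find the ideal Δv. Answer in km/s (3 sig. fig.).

Δv ≈ 7.05 km/s

Stage wet mass = m₀ − payload = 282,600 − 6,830 = 275,770 kg.
Stage dry mass = ε × stage wet mass = 0.064 × 275,770 = 17,649.3 kg.
Burnout mass m_f = stage dry + payload = 17,649.3 + 6,830 = 24,479.3 kg.
Δv = v_e · ln(282,600/24,479.3) = 2880.0 × ln(11.54) = 2880.0 × 2.4462 ≈ 7045 m/s.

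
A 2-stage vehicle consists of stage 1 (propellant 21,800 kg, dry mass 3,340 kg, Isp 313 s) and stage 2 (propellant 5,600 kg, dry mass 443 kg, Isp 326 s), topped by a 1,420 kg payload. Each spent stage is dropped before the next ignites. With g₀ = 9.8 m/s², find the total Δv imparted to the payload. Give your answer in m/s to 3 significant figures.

Δv ≈ 7820 m/s

Ignition mass of stage 1 = 21,800+3,340 + 5,600+443 + 1,420 = 32,603 kg.
Stage 1: m₀ = 32,603 kg, m_f = 32,603 − 21,800 = 10,803 kg; Δv = 313×9.8×ln(3.018) = 3067.4×1.1046 ≈ 3388 m/s.
Stage 2: m₀ = 7,463 kg, m_f = 7,463 − 5,600 = 1,863 kg; Δv = 326×9.8×ln(4.006) = 3194.8×1.3878 ≈ 4434 m/s.
Total Δv = 3388 + 4434 = 7822 m/s.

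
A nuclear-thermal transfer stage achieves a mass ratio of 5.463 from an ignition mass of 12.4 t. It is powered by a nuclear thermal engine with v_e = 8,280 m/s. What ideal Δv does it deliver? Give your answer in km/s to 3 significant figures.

Δv ≈ 14.1 km/s

By the Tsiolkovsky rocket equation, Δv = v_e · ln(5.463) = 8280.0 × 1.6980 ≈ 14059.4 m/s.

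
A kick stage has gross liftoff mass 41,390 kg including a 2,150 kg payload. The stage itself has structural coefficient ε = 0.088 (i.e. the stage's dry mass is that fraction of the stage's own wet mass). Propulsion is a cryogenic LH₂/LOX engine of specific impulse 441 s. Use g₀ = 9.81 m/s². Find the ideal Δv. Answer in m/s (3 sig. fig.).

Stage wet mass = m₀ − payload = 41,390 − 2,150 = 39,240 kg.
Stage dry mass = ε × stage wet mass = 0.088 × 39,240 = 3,453.12 kg.
Burnout mass m_f = stage dry + payload = 3,453.12 + 2,150 = 5,603.12 kg.
v_e = Isp · g₀ = 441 × 9.81 = 4326.2 m/s.
Δv = v_e · ln(41,390/5,603.12) = 4326.2 × ln(7.387) = 4326.2 × 1.9997 ≈ 8651 m/s.

Δv ≈ 8650 m/s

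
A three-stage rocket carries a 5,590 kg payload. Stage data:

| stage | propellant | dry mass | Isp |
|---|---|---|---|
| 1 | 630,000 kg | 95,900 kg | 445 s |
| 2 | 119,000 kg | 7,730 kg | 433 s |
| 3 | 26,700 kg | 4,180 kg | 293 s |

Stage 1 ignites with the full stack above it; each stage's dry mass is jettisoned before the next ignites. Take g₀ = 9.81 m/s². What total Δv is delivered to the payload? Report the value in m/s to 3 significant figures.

Ignition mass of stage 1 = 630,000+95,900 + 119,000+7,730 + 26,700+4,180 + 5,590 = 889,100 kg.
Stage 1: m₀ = 889,100 kg, m_f = 889,100 − 630,000 = 259,100 kg; Δv = 445×9.81×ln(3.431) = 4365.4×1.2330 ≈ 5383 m/s.
Stage 2: m₀ = 163,200 kg, m_f = 163,200 − 119,000 = 44,200 kg; Δv = 433×9.81×ln(3.692) = 4247.7×1.3063 ≈ 5549 m/s.
Stage 3: m₀ = 36,470 kg, m_f = 36,470 − 26,700 = 9,770 kg; Δv = 293×9.81×ln(3.733) = 2874.3×1.3172 ≈ 3786 m/s.
Total Δv = 5383 + 5549 + 3786 = 14718 m/s.

Δv ≈ 14700 m/s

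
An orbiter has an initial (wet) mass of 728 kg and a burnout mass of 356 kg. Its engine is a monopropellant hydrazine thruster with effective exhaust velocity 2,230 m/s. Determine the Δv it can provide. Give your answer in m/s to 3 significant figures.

Δv ≈ 1600 m/s

Using Δv = v_e ln(m₀/m_f): Δv = v_e · ln(m₀/m_f) = 2230.0 × ln(2.045) = 2230.0 × 0.7154 ≈ 1595.3 m/s.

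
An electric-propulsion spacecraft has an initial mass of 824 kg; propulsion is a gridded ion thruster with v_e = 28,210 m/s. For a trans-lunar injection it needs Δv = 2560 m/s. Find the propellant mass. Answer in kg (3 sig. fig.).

propellant mass ≈ 71.5 kg

Using Δv = v_e ln(m₀/m_f): m₀/m_f = exp(Δv / v_e) = exp(2560 / 28210.0) = exp(0.0907) = 1.0950.
m_f = 824 / 1.0950 = 752.511 kg, so propellant = m₀ − m_f = 824 − 752.511 = 71.489 kg.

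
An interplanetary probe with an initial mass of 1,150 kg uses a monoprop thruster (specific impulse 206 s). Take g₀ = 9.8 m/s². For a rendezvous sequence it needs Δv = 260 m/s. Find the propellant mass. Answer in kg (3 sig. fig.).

propellant mass ≈ 139 kg

v_e = Isp · g₀ = 206 × 9.8 = 2018.8 m/s.
Rocket equation: m₀/m_f = exp(Δv / v_e) = exp(260 / 2018.8) = exp(0.1288) = 1.1375.
m_f = 1,150 / 1.1375 = 1,010.99 kg, so propellant = m₀ − m_f = 1,150 − 1,010.99 = 139.01 kg.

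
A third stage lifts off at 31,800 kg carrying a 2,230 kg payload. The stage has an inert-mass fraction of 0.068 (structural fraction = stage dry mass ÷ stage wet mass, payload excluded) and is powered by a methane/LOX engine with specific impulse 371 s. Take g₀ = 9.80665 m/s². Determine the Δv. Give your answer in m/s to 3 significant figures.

Stage wet mass = m₀ − payload = 31,800 − 2,230 = 29,570 kg.
Stage dry mass = ε × stage wet mass = 0.068 × 29,570 = 2,010.76 kg.
Burnout mass m_f = stage dry + payload = 2,010.76 + 2,230 = 4,240.76 kg.
v_e = Isp · g₀ = 371 × 9.80665 = 3638.3 m/s.
Δv = v_e · ln(31,800/4,240.76) = 3638.3 × ln(7.499) = 3638.3 × 2.0147 ≈ 7330 m/s.

Δv ≈ 7330 m/s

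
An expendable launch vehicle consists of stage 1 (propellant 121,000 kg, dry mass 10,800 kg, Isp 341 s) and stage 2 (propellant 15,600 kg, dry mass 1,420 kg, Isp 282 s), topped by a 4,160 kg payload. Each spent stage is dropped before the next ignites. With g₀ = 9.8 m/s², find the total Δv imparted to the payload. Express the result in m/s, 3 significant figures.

Ignition mass of stage 1 = 121,000+10,800 + 15,600+1,420 + 4,160 = 152,980 kg.
Stage 1: m₀ = 152,980 kg, m_f = 152,980 − 121,000 = 31,980 kg; Δv = 341×9.8×ln(4.784) = 3341.8×1.5652 ≈ 5231 m/s.
Stage 2: m₀ = 21,180 kg, m_f = 21,180 − 15,600 = 5,580 kg; Δv = 282×9.8×ln(3.796) = 2763.6×1.3339 ≈ 3686 m/s.
Total Δv = 5231 + 3686 = 8917 m/s.

Δv ≈ 8920 m/s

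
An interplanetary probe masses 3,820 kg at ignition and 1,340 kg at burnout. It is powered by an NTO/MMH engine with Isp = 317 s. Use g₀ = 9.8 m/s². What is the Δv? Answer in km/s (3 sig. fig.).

v_e = Isp · g₀ = 317 × 9.8 = 3106.6 m/s.
Δv = v_e · ln(m₀/m_f) = 3106.6 × ln(2.851) = 3106.6 × 1.0476 ≈ 3254.4 m/s.

Δv ≈ 3.25 km/s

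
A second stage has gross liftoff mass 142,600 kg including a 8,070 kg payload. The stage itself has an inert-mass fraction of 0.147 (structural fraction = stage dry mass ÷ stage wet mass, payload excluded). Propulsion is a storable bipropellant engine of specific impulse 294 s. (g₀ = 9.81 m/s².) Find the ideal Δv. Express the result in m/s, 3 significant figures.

Stage wet mass = m₀ − payload = 142,600 − 8,070 = 134,530 kg.
Stage dry mass = ε × stage wet mass = 0.147 × 134,530 = 19,775.9 kg.
Burnout mass m_f = stage dry + payload = 19,775.9 + 8,070 = 27,845.9 kg.
v_e = Isp · g₀ = 294 × 9.81 = 2884.1 m/s.
Using Δv = v_e ln(m₀/m_f): Δv = v_e · ln(142,600/27,845.9) = 2884.1 × ln(5.121) = 2884.1 × 1.6334 ≈ 4711 m/s.

Δv ≈ 4710 m/s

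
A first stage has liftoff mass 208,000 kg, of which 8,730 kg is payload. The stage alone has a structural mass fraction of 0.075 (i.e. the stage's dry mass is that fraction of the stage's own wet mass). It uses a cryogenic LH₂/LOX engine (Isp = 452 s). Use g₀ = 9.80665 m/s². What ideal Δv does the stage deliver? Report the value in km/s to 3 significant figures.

Stage wet mass = m₀ − payload = 208,000 − 8,730 = 199,270 kg.
Stage dry mass = ε × stage wet mass = 0.075 × 199,270 = 14,945.3 kg.
Burnout mass m_f = stage dry + payload = 14,945.3 + 8,730 = 23,675.3 kg.
v_e = Isp · g₀ = 452 × 9.80665 = 4432.6 m/s.
From the ideal rocket equation, Δv = v_e · ln(208,000/23,675.3) = 4432.6 × ln(8.786) = 4432.6 × 2.1731 ≈ 9633 m/s.

Δv ≈ 9.63 km/s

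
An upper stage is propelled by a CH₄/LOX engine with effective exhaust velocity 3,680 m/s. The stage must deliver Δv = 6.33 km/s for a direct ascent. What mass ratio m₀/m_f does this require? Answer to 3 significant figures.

By the Tsiolkovsky rocket equation, m₀/m_f = exp(Δv / v_e) = exp(6330 / 3680.0) = exp(1.7201) = 5.5851.

mass ratio ≈ 5.59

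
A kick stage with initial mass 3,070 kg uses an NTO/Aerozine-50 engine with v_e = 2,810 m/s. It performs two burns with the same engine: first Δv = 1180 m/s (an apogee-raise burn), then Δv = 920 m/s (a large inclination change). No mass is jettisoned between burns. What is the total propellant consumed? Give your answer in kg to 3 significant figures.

After the first burn: m = 3070 × exp(−1180/2810.0) = 3070 × 0.65709 = 2,017.27 kg.
After the second burn: m = 2,017.27 × exp(−920/2810.0) = 2,017.27 × 0.72079 = 1,454.03 kg.
Total propellant = m₀ − m_final = 3070 − 1,454.03 = 1,615.97 kg.

total propellant consumed ≈ 1620 kg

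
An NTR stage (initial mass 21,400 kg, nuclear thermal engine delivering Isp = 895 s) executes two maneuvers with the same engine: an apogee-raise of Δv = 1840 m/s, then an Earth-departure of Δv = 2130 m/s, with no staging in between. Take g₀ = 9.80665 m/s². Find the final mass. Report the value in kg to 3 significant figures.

final mass ≈ 13600 kg

v_e = Isp · g₀ = 895 × 9.80665 = 8777.0 m/s.
After the first burn: m = 21400 × exp(−1840/8777.0) = 21400 × 0.81088 = 17,352.8 kg.
After the second burn: m = 17,352.8 × exp(−2130/8777.0) = 17,352.8 × 0.78452 = 13,613.6 kg.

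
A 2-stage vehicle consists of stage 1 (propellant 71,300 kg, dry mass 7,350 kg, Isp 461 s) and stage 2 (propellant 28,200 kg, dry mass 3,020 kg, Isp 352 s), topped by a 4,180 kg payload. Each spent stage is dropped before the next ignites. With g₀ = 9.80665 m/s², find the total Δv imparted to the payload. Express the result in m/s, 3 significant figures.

Δv ≈ 9930 m/s

Ignition mass of stage 1 = 71,300+7,350 + 28,200+3,020 + 4,180 = 114,050 kg.
Stage 1: m₀ = 114,050 kg, m_f = 114,050 − 71,300 = 42,750 kg; Δv = 461×9.80665×ln(2.668) = 4520.9×0.9813 ≈ 4436 m/s.
Stage 2: m₀ = 35,400 kg, m_f = 35,400 − 28,200 = 7,200 kg; Δv = 352×9.80665×ln(4.917) = 3451.9×1.5926 ≈ 5498 m/s.
Total Δv = 4436 + 5498 = 9934 m/s.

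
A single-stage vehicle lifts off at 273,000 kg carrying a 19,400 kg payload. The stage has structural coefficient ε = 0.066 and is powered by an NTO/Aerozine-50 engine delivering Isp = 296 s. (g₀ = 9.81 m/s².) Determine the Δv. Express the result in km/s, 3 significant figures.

Stage wet mass = m₀ − payload = 273,000 − 19,400 = 253,600 kg.
Stage dry mass = ε × stage wet mass = 0.066 × 253,600 = 16,737.6 kg.
Burnout mass m_f = stage dry + payload = 16,737.6 + 19,400 = 36,137.6 kg.
v_e = Isp · g₀ = 296 × 9.81 = 2903.8 m/s.
Using Δv = v_e ln(m₀/m_f): Δv = v_e · ln(273,000/36,137.6) = 2903.8 × ln(7.554) = 2903.8 × 2.0221 ≈ 5872 m/s.

Δv ≈ 5.87 km/s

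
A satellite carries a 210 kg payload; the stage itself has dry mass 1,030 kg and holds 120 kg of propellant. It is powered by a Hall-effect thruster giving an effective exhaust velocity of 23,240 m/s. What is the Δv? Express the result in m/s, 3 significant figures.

m₀ = payload + dry + propellant = 210 + 1,030 + 120 = 1,360 kg.
m_f = payload + dry = 210 + 1,030 = 1,240 kg.
Δv = v_e · ln(m₀/m_f) = 23240.0 × ln(1.097) = 23240.0 × 0.0924 ≈ 2146.8 m/s.

Δv ≈ 2150 m/s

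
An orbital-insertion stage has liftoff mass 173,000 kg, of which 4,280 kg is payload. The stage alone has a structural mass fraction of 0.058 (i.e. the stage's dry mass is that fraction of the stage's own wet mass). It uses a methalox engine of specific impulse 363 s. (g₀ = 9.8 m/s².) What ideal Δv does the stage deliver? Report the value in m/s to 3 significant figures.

Δv ≈ 8930 m/s

Stage wet mass = m₀ − payload = 173,000 − 4,280 = 168,720 kg.
Stage dry mass = ε × stage wet mass = 0.058 × 168,720 = 9,785.76 kg.
Burnout mass m_f = stage dry + payload = 9,785.76 + 4,280 = 14,065.76 kg.
v_e = Isp · g₀ = 363 × 9.8 = 3557.4 m/s.
Δv = v_e · ln(173,000/14,065.76) = 3557.4 × ln(12.3) = 3557.4 × 2.5095 ≈ 8927 m/s.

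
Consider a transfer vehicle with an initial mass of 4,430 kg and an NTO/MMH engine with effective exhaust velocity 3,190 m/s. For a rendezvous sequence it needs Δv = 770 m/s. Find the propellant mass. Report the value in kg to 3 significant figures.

propellant mass ≈ 950 kg

By the Tsiolkovsky rocket equation, m₀/m_f = exp(Δv / v_e) = exp(770 / 3190.0) = exp(0.2414) = 1.2730.
m_f = 4,430 / 1.2730 = 3,479.97 kg, so propellant = m₀ − m_f = 4,430 − 3,479.97 = 950.03 kg.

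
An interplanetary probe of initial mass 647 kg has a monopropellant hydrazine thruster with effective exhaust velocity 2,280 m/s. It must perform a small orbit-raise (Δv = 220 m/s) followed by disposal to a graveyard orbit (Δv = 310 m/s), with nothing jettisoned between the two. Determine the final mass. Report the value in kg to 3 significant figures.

After the first burn: m = 647 × exp(−220/2280.0) = 647 × 0.90802 = 587.489 kg.
After the second burn: m = 587.489 × exp(−310/2280.0) = 587.489 × 0.87287 = 512.802 kg.

final mass ≈ 513 kg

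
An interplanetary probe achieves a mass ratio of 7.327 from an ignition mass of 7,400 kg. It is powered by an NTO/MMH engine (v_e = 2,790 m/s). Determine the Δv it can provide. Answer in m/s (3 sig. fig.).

Δv ≈ 5560 m/s

Using Δv = v_e ln(m₀/m_f): Δv = v_e · ln(7.327) = 2790.0 × 1.9916 ≈ 5556.5 m/s.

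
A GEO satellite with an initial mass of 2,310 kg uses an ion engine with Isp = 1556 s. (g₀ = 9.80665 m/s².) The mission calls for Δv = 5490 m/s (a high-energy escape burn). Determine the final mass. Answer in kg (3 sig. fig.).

final mass ≈ 1610 kg

v_e = Isp · g₀ = 1556 × 9.80665 = 15259.1 m/s.
m₀/m_f = exp(Δv / v_e) = exp(5490 / 15259.1) = exp(0.3598) = 1.4330.
m_f = m₀ / 1.4330 = 2,310 / 1.4330 = 1,612 kg.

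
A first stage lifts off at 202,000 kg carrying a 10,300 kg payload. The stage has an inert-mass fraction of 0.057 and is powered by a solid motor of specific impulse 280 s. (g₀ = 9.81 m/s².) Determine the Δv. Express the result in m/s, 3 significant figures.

Δv ≈ 6190 m/s

Stage wet mass = m₀ − payload = 202,000 − 10,300 = 191,700 kg.
Stage dry mass = ε × stage wet mass = 0.057 × 191,700 = 10,926.9 kg.
Burnout mass m_f = stage dry + payload = 10,926.9 + 10,300 = 21,226.9 kg.
v_e = Isp · g₀ = 280 × 9.81 = 2746.8 m/s.
Using Δv = v_e ln(m₀/m_f): Δv = v_e · ln(202,000/21,226.9) = 2746.8 × ln(9.516) = 2746.8 × 2.2530 ≈ 6189 m/s.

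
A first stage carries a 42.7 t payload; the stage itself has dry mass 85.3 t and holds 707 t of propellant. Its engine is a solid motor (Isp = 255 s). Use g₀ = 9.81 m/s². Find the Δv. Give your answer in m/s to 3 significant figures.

v_e = Isp · g₀ = 255 × 9.81 = 2501.6 m/s.
m₀ = payload + dry + propellant = 42.7 + 85.3 + 707 = 835 t.
m_f = payload + dry = 42.7 + 85.3 = 128 t.
Δv = v_e · ln(m₀/m_f) = 2501.6 × ln(6.523) = 2501.6 × 1.8754 ≈ 4691.4 m/s.

Δv ≈ 4690 m/s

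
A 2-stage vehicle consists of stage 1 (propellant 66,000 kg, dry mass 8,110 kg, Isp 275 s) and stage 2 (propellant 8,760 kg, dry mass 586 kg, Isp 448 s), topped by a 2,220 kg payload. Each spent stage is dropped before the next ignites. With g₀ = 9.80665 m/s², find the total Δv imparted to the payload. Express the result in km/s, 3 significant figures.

Ignition mass of stage 1 = 66,000+8,110 + 8,760+586 + 2,220 = 85,676 kg.
Stage 1: m₀ = 85,676 kg, m_f = 85,676 − 66,000 = 19,676 kg; Δv = 275×9.80665×ln(4.354) = 2696.8×1.4712 ≈ 3968 m/s.
Stage 2: m₀ = 11,566 kg, m_f = 11,566 − 8,760 = 2,806 kg; Δv = 448×9.80665×ln(4.122) = 4393.4×1.4163 ≈ 6222 m/s.
Total Δv = 3968 + 6222 = 10190 m/s.

Δv ≈ 10.2 km/s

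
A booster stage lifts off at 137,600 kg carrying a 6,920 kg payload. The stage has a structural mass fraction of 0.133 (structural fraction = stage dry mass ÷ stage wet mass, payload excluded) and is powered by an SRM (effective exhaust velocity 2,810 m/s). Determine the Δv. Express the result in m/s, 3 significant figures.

Δv ≈ 4870 m/s

Stage wet mass = m₀ − payload = 137,600 − 6,920 = 130,680 kg.
Stage dry mass = ε × stage wet mass = 0.133 × 130,680 = 17,380.4 kg.
Burnout mass m_f = stage dry + payload = 17,380.4 + 6,920 = 24,300.4 kg.
From the ideal rocket equation, Δv = v_e · ln(137,600/24,300.4) = 2810.0 × ln(5.662) = 2810.0 × 1.7339 ≈ 4872 m/s.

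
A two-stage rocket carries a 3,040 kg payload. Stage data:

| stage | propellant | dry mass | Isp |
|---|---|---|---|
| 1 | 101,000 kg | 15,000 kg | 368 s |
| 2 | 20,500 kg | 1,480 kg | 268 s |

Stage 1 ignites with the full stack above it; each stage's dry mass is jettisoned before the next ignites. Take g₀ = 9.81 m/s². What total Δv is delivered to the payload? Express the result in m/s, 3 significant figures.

Δv ≈ 9050 m/s

Ignition mass of stage 1 = 101,000+15,000 + 20,500+1,480 + 3,040 = 141,020 kg.
Stage 1: m₀ = 141,020 kg, m_f = 141,020 − 101,000 = 40,020 kg; Δv = 368×9.81×ln(3.524) = 3610.1×1.2595 ≈ 4547 m/s.
Stage 2: m₀ = 25,020 kg, m_f = 25,020 − 20,500 = 4,520 kg; Δv = 268×9.81×ln(5.535) = 2629.1×1.7112 ≈ 4499 m/s.
Total Δv = 4547 + 4499 = 9046 m/s.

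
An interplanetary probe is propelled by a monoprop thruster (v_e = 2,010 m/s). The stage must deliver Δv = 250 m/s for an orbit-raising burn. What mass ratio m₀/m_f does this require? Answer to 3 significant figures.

From the ideal rocket equation, m₀/m_f = exp(Δv / v_e) = exp(250 / 2010.0) = exp(0.1244) = 1.1324.

mass ratio ≈ 1.13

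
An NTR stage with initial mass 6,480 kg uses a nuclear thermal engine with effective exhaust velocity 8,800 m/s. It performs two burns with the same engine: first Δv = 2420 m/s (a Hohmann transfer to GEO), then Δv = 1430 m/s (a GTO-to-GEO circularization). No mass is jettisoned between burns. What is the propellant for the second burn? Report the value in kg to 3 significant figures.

After the first burn: m = 6480 × exp(−2420/8800.0) = 6480 × 0.75957 = 4,922.01 kg.
After the second burn: m = 4,922.01 × exp(−1430/8800.0) = 4,922.01 × 0.85002 = 4,183.81 kg.
Second-burn propellant = 4,922.01 − 4,183.81 = 738.2 kg.

propellant for the second burn ≈ 738 kg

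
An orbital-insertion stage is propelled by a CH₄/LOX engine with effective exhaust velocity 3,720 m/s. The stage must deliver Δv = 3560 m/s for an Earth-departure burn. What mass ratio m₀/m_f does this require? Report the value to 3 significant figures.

mass ratio ≈ 2.60

From the ideal rocket equation, m₀/m_f = exp(Δv / v_e) = exp(3560 / 3720.0) = exp(0.9570) = 2.6038.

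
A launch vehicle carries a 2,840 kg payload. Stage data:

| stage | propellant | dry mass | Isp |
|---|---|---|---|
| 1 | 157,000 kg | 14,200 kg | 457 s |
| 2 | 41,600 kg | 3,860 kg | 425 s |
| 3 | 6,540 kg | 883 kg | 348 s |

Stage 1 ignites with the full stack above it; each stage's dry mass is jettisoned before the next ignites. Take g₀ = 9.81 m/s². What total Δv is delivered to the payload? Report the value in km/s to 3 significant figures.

Δv ≈ 14.5 km/s

Ignition mass of stage 1 = 157,000+14,200 + 41,600+3,860 + 6,540+883 + 2,840 = 226,923 kg.
Stage 1: m₀ = 226,923 kg, m_f = 226,923 − 157,000 = 69,923 kg; Δv = 457×9.81×ln(3.245) = 4483.2×1.1772 ≈ 5278 m/s.
Stage 2: m₀ = 55,723 kg, m_f = 55,723 − 41,600 = 14,123 kg; Δv = 425×9.81×ln(3.946) = 4169.2×1.3726 ≈ 5723 m/s.
Stage 3: m₀ = 10,263 kg, m_f = 10,263 − 6,540 = 3,723 kg; Δv = 348×9.81×ln(2.757) = 3413.9×1.0140 ≈ 3462 m/s.
Total Δv = 5278 + 5723 + 3462 = 14463 m/s.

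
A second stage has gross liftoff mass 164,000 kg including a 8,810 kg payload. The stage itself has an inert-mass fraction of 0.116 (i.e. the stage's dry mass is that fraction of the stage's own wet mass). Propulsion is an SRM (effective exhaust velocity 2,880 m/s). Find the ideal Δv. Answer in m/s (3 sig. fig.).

Stage wet mass = m₀ − payload = 164,000 − 8,810 = 155,190 kg.
Stage dry mass = ε × stage wet mass = 0.116 × 155,190 = 18,002 kg.
Burnout mass m_f = stage dry + payload = 18,002 + 8,810 = 26,812 kg.
From the ideal rocket equation, Δv = v_e · ln(164,000/26,812) = 2880.0 × ln(6.117) = 2880.0 × 1.8110 ≈ 5216 m/s.

Δv ≈ 5220 m/s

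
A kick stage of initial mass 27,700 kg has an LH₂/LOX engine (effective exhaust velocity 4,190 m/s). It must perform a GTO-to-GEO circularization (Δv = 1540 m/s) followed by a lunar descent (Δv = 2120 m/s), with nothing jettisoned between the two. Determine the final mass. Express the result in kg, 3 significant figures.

After the first burn: m = 27700 × exp(−1540/4190.0) = 27700 × 0.69243 = 19,180.3 kg.
After the second burn: m = 19,180.3 × exp(−2120/4190.0) = 19,180.3 × 0.60292 = 11,564.2 kg.

final mass ≈ 11600 kg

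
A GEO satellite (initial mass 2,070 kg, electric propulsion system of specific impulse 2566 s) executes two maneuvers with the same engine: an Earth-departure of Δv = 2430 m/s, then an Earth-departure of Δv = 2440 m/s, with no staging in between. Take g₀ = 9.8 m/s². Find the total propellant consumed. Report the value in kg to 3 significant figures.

v_e = Isp · g₀ = 2566 × 9.8 = 25146.8 m/s.
After the first burn: m = 2070 × exp(−2430/25146.8) = 2070 × 0.90789 = 1,879.33 kg.
After the second burn: m = 1,879.33 × exp(−2440/25146.8) = 1,879.33 × 0.90753 = 1,705.55 kg.
Total propellant = m₀ − m_final = 2070 − 1,705.55 = 364.45 kg.

total propellant consumed ≈ 364 kg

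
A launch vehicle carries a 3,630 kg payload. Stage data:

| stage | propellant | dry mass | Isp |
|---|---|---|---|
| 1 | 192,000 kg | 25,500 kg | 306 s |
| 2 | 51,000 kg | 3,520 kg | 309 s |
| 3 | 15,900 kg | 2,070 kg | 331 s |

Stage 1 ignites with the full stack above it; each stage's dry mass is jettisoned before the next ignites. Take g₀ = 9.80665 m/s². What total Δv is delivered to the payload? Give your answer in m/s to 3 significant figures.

Δv ≈ 10900 m/s

Ignition mass of stage 1 = 192,000+25,500 + 51,000+3,520 + 15,900+2,070 + 3,630 = 293,620 kg.
Stage 1: m₀ = 293,620 kg, m_f = 293,620 − 192,000 = 101,620 kg; Δv = 306×9.80665×ln(2.889) = 3000.8×1.0610 ≈ 3184 m/s.
Stage 2: m₀ = 76,120 kg, m_f = 76,120 − 51,000 = 25,120 kg; Δv = 309×9.80665×ln(3.03) = 3030.3×1.1086 ≈ 3359 m/s.
Stage 3: m₀ = 21,600 kg, m_f = 21,600 − 15,900 = 5,700 kg; Δv = 331×9.80665×ln(3.789) = 3246.0×1.3322 ≈ 4324 m/s.
Total Δv = 3184 + 3359 + 4324 = 10867 m/s.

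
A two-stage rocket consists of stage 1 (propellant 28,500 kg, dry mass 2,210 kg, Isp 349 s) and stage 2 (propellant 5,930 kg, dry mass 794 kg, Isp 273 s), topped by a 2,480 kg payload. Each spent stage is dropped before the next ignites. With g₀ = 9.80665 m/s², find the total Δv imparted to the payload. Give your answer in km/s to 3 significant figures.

Δv ≈ 7.05 km/s

Ignition mass of stage 1 = 28,500+2,210 + 5,930+794 + 2,480 = 39,914 kg.
Stage 1: m₀ = 39,914 kg, m_f = 39,914 − 28,500 = 11,414 kg; Δv = 349×9.80665×ln(3.497) = 3422.5×1.2519 ≈ 4285 m/s.
Stage 2: m₀ = 9,204 kg, m_f = 9,204 − 5,930 = 3,274 kg; Δv = 273×9.80665×ln(2.811) = 2677.2×1.0336 ≈ 2767 m/s.
Total Δv = 4285 + 2767 = 7052 m/s.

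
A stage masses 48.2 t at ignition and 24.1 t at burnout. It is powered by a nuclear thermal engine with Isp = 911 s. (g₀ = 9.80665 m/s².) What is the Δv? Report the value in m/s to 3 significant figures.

Δv ≈ 6190 m/s

v_e = Isp · g₀ = 911 × 9.80665 = 8933.9 m/s.
By the Tsiolkovsky rocket equation, Δv = v_e · ln(m₀/m_f) = 8933.9 × ln(2) = 8933.9 × 0.6931 ≈ 6192.5 m/s.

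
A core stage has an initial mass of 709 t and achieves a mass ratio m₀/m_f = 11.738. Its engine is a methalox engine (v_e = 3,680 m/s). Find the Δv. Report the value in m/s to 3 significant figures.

Δv ≈ 9060 m/s

Δv = v_e · ln(11.738) = 3680.0 × 2.4628 ≈ 9063.2 m/s.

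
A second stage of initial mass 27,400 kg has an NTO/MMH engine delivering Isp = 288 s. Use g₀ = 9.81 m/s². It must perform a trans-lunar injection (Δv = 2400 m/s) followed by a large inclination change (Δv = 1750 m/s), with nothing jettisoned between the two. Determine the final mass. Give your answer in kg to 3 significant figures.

v_e = Isp · g₀ = 288 × 9.81 = 2825.3 m/s.
After the first burn: m = 27400 × exp(−2400/2825.3) = 27400 × 0.42764 = 11,717.3 kg.
After the second burn: m = 11,717.3 × exp(−1750/2825.3) = 11,717.3 × 0.53826 = 6,306.95 kg.

final mass ≈ 6310 kg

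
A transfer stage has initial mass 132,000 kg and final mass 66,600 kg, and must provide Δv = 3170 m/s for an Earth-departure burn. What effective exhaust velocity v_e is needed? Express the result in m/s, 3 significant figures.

v_e ≈ 4630 m/s

ln(m₀/m_f) = ln(132000/66600) = ln(1.982) = 0.6841.
By the Tsiolkovsky rocket equation, v_e = Δv / ln(m₀/m_f) = 3170 / 0.6841 = 4633.8 m/s.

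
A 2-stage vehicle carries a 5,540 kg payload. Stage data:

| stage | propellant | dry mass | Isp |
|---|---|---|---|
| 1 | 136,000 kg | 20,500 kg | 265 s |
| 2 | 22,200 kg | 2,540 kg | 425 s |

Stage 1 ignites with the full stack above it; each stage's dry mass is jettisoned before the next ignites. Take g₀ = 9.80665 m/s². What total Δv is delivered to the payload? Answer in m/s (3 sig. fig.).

Δv ≈ 8890 m/s

Ignition mass of stage 1 = 136,000+20,500 + 22,200+2,540 + 5,540 = 186,780 kg.
Stage 1: m₀ = 186,780 kg, m_f = 186,780 − 136,000 = 50,780 kg; Δv = 265×9.80665×ln(3.678) = 2598.8×1.3024 ≈ 3385 m/s.
Stage 2: m₀ = 30,280 kg, m_f = 30,280 − 22,200 = 8,080 kg; Δv = 425×9.80665×ln(3.748) = 4167.8×1.3211 ≈ 5506 m/s.
Total Δv = 3385 + 5506 = 8891 m/s.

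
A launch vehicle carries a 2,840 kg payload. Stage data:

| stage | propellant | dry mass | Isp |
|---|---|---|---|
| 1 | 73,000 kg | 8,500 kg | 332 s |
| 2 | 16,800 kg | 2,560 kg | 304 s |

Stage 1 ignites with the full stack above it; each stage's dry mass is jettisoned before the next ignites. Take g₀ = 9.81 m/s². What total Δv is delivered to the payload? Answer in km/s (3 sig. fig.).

Ignition mass of stage 1 = 73,000+8,500 + 16,800+2,560 + 2,840 = 103,700 kg.
Stage 1: m₀ = 103,700 kg, m_f = 103,700 − 73,000 = 30,700 kg; Δv = 332×9.81×ln(3.378) = 3256.9×1.2172 ≈ 3964 m/s.
Stage 2: m₀ = 22,200 kg, m_f = 22,200 − 16,800 = 5,400 kg; Δv = 304×9.81×ln(4.111) = 2982.2×1.4137 ≈ 4216 m/s.
Total Δv = 3964 + 4216 = 8180 m/s.

Δv ≈ 8.18 km/s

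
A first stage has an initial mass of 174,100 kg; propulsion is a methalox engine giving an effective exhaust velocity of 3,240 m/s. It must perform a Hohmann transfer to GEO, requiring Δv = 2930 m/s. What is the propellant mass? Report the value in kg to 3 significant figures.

propellant mass ≈ 104000 kg

Using Δv = v_e ln(m₀/m_f): m₀/m_f = exp(Δv / v_e) = exp(2930 / 3240.0) = exp(0.9043) = 2.4703.
m_f = 174,100 / 2.4703 = 70,477.3 kg, so propellant = m₀ − m_f = 174,100 − 70,477.3 = 103,622.7 kg.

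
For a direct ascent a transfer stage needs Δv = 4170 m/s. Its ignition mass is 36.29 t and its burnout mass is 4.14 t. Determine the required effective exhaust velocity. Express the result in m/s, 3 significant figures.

v_e ≈ 1920 m/s

ln(m₀/m_f) = ln(36290/4140) = ln(8.766) = 2.1708.
v_e = Δv / ln(m₀/m_f) = 4170 / 2.1708 = 1920.9 m/s.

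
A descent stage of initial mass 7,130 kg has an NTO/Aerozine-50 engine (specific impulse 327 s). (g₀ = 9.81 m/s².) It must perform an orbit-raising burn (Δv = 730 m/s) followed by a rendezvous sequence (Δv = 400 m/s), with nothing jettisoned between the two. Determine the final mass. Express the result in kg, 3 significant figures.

v_e = Isp · g₀ = 327 × 9.81 = 3207.9 m/s.
After the first burn: m = 7130 × exp(−730/3207.9) = 7130 × 0.79647 = 5,678.83 kg.
After the second burn: m = 5,678.83 × exp(−400/3207.9) = 5,678.83 × 0.88277 = 5,013.1 kg.

final mass ≈ 5010 kg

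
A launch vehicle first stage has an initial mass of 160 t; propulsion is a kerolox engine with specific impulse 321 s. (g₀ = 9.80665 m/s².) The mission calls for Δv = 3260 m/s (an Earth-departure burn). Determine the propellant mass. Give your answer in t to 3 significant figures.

v_e = Isp · g₀ = 321 × 9.80665 = 3147.9 m/s.
m₀/m_f = exp(Δv / v_e) = exp(3260 / 3147.9) = exp(1.0356) = 2.8168.
m_f = 160 / 2.8168 = 56.802 t, so propellant = m₀ − m_f = 160 − 56.802 = 103.198 t.

propellant mass ≈ 103 t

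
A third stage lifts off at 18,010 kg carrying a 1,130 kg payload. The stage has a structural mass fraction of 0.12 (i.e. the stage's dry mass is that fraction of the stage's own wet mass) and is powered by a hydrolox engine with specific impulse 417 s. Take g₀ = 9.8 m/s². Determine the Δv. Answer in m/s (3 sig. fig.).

Δv ≈ 7120 m/s

Stage wet mass = m₀ − payload = 18,010 − 1,130 = 16,880 kg.
Stage dry mass = ε × stage wet mass = 0.12 × 16,880 = 2,025.6 kg.
Burnout mass m_f = stage dry + payload = 2,025.6 + 1,130 = 3,155.6 kg.
v_e = Isp · g₀ = 417 × 9.8 = 4086.6 m/s.
Rocket equation: Δv = v_e · ln(18,010/3,155.6) = 4086.6 × ln(5.707) = 4086.6 × 1.7417 ≈ 7118 m/s.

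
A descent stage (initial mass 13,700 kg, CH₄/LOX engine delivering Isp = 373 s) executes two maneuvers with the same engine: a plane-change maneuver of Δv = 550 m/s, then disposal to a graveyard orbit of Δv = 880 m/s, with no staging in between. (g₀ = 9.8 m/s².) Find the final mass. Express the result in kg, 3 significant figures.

final mass ≈ 9260 kg

v_e = Isp · g₀ = 373 × 9.8 = 3655.4 m/s.
After the first burn: m = 13700 × exp(−550/3655.4) = 13700 × 0.86031 = 11,786.2 kg.
After the second burn: m = 11,786.2 × exp(−880/3655.4) = 11,786.2 × 0.78605 = 9,264.54 kg.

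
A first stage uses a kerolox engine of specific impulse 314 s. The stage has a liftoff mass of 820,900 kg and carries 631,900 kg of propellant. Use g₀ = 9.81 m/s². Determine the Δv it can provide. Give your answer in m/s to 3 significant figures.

v_e = Isp · g₀ = 314 × 9.81 = 3080.3 m/s.
m_f = m₀ − m_prop = 820,900 − 631,900 = 189,000 kg.
Rocket equation: Δv = v_e · ln(m₀/m_f) = 3080.3 × ln(4.343) = 3080.3 × 1.4687 ≈ 4524.0 m/s.

Δv ≈ 4520 m/s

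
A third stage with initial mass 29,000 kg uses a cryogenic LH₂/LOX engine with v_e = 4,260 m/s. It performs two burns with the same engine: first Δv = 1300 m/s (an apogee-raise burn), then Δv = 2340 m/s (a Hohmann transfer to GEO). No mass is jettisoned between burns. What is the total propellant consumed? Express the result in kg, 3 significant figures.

total propellant consumed ≈ 16700 kg

After the first burn: m = 29000 × exp(−1300/4260.0) = 29000 × 0.73700 = 21,373 kg.
After the second burn: m = 21,373 × exp(−2340/4260.0) = 21,373 × 0.57736 = 12,339.9 kg.
Total propellant = m₀ − m_final = 29000 − 12,339.9 = 16,660.1 kg.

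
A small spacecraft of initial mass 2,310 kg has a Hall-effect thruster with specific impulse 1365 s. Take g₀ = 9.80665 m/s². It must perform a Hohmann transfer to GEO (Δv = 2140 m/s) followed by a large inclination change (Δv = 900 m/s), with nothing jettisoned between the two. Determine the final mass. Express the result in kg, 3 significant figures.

v_e = Isp · g₀ = 1365 × 9.80665 = 13386.1 m/s.
After the first burn: m = 2310 × exp(−2140/13386.1) = 2310 × 0.85226 = 1,968.72 kg.
After the second burn: m = 1,968.72 × exp(−900/13386.1) = 1,968.72 × 0.93498 = 1,840.71 kg.

final mass ≈ 1840 kg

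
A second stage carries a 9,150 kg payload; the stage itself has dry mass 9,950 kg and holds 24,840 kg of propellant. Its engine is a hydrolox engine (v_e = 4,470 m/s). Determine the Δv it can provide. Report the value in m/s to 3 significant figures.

m₀ = payload + dry + propellant = 9,150 + 9,950 + 24,840 = 43,940 kg.
m_f = payload + dry = 9,150 + 9,950 = 19,100 kg.
Δv = v_e · ln(m₀/m_f) = 4470.0 × ln(2.301) = 4470.0 × 0.8331 ≈ 3724.1 m/s.

Δv ≈ 3720 m/s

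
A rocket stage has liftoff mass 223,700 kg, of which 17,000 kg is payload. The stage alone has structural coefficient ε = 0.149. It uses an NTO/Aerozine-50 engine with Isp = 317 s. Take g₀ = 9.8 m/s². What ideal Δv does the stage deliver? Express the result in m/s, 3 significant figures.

Stage wet mass = m₀ − payload = 223,700 − 17,000 = 206,700 kg.
Stage dry mass = ε × stage wet mass = 0.149 × 206,700 = 30,798.3 kg.
Burnout mass m_f = stage dry + payload = 30,798.3 + 17,000 = 47,798.3 kg.
v_e = Isp · g₀ = 317 × 9.8 = 3106.6 m/s.
From the ideal rocket equation, Δv = v_e · ln(223,700/47,798.3) = 3106.6 × ln(4.68) = 3106.6 × 1.5433 ≈ 4794 m/s.

Δv ≈ 4790 m/s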